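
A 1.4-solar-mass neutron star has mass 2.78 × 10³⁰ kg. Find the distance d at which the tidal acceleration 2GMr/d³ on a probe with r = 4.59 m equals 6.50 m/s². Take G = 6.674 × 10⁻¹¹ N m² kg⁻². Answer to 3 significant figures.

2GMr/d³ = a_tidal  ⇒  d = (2GMr / a_tidal)^(1/3)
d = (2 × 6.674×10⁻¹¹ × (2.78 × 10³⁰) × (4.59) / (6.50))^(1/3)
  = 6.40 × 10⁶ m

6.40 × 10⁶ m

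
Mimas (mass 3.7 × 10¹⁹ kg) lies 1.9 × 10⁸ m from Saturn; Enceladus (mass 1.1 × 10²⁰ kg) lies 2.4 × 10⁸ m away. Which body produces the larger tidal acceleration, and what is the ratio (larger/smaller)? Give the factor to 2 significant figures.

Compare M/d³ for the two perturbers:
Mimas: (3.7 × 10¹⁹) / (1.9 × 10⁸)³ = 5.394 × 10⁻⁶
Enceladus: (1.1 × 10²⁰) / (2.4 × 10⁸)³ = 7.957 × 10⁻⁶
Ratio (larger/smaller) = 1.5

Enceladus, by a factor of ≈ 1.5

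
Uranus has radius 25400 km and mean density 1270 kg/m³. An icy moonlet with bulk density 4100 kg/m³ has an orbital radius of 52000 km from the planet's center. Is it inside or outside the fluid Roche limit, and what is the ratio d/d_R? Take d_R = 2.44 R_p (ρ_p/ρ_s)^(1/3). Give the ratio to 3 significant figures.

d_R = 2.44 × (25400 km) × (1270/4100)^(1/3) = 41930 km
d/d_R = (52000) / (41930) = 1.24
Since d/d_R > 1, the body is outside the Roche limit.

outside; d/d_R ≈ 1.24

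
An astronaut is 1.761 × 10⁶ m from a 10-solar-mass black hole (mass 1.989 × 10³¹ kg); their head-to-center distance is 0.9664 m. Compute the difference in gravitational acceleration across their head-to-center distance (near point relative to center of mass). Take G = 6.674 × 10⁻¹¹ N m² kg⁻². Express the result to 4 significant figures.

Δa = 2GMr/d³
   = 2 × (6.674 × 10⁻¹¹) × (1.989 × 10³¹) × (0.9664) / (1.761 × 10⁶)³
   = 4.698 × 10² m/s²

4.698 × 10² m/s²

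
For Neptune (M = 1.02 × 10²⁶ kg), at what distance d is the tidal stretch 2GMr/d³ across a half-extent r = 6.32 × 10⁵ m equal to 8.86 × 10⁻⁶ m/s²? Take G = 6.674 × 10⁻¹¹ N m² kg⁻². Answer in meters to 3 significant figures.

9.90 × 10⁸ m

2GMr/d³ = a_tidal  ⇒  d = (2GMr / a_tidal)^(1/3)
d = (2 × 6.674×10⁻¹¹ × (1.02 × 10²⁶) × (6.32 × 10⁵) / (8.86 × 10⁻⁶))^(1/3)
  = 9.90 × 10⁸ m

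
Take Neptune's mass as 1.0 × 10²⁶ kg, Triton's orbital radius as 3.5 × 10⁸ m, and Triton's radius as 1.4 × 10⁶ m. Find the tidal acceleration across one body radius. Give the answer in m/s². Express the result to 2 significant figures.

4.4 × 10⁻⁴ m/s²

Δg = 2GMr/d³
   = 2 × (6.674 × 10⁻¹¹) × (1.0 × 10²⁶) × (1.4 × 10⁶) / (3.5 × 10⁸)³
   = 4.4 × 10⁻⁴ m/s²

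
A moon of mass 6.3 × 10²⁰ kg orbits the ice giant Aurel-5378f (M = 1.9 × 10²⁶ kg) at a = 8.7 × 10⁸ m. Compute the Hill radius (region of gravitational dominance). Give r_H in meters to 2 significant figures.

r_H ≈ a (m/3M)^(1/3)
    = (8.7 × 10⁸) × (6.3 × 10²⁰ / (3 × 1.9 × 10²⁶))^(1/3)
    = 9.0 × 10⁶ m

9.0 × 10⁶ m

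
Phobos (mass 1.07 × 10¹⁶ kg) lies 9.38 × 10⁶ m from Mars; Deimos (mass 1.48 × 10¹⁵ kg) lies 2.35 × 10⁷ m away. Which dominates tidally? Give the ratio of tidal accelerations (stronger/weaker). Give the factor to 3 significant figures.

Tidal acceleration ∝ M/d³, so compare M/d³ for each.
Phobos: (1.07 × 10¹⁶) / (9.38 × 10⁶)³ = 1.297 × 10⁻⁵
Deimos: (1.48 × 10¹⁵) / (2.35 × 10⁷)³ = 1.140 × 10⁻⁷
Ratio (larger/smaller) = 114

Phobos, by a factor of ≈ 114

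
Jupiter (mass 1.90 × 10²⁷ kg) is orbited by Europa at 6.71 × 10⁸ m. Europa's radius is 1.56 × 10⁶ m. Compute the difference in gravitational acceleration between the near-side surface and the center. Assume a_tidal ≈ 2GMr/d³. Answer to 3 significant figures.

1.31 × 10⁻³ m/s²

The tidal stretch is the gradient of GM/d² times the body's extent r, hence the 1/d³ dependence.
a_tidal = 2GMr/d³
        = 2 × (6.674 × 10⁻¹¹) × (1.90 × 10²⁷) × (1.56 × 10⁶) / (6.71 × 10⁸)³
        = 1.31 × 10⁻³ m/s²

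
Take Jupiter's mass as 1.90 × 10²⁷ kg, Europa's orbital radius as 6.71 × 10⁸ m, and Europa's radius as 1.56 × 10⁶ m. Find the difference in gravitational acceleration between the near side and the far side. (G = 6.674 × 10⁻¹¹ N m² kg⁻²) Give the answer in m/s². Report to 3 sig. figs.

The field gradient is 2GM/d³; across the full diameter 2r the difference is 4GMr/d³.
a_tidal = 4GMr/d³
        = 4 × (6.674 × 10⁻¹¹) × (1.90 × 10²⁷) × (1.56 × 10⁶) / (6.71 × 10⁸)³
        = 2.62 × 10⁻³ m/s²

2.62 × 10⁻³ m/s²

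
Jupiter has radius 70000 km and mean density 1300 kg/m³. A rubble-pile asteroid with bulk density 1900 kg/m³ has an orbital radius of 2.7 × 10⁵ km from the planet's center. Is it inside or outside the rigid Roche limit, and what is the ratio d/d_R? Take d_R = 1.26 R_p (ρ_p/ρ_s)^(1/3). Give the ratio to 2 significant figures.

outside; d/d_R ≈ 3.5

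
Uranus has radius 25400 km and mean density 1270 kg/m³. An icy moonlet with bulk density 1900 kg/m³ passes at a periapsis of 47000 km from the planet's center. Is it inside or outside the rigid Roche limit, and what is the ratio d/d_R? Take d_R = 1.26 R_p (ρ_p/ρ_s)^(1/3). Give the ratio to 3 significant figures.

outside; d/d_R ≈ 1.68

d_R = 1.26 × (25400 km) × (1270/1900)^(1/3) = 27980 km
d/d_R = (47000) / (27980) = 1.68
Since d/d_R > 1, the body is outside the Roche limit.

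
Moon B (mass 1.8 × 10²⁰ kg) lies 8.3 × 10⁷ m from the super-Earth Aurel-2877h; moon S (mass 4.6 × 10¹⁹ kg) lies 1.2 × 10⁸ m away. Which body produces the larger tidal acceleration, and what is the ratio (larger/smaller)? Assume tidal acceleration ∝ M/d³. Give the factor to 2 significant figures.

Compare M/d³ for the two perturbers:
Moon B: (1.8 × 10²⁰) / (8.3 × 10⁷)³ = 3.148 × 10⁻⁴
Moon S: (4.6 × 10¹⁹) / (1.2 × 10⁸)³ = 2.662 × 10⁻⁵
Ratio (larger/smaller) = 12

Moon B, by a factor of ≈ 12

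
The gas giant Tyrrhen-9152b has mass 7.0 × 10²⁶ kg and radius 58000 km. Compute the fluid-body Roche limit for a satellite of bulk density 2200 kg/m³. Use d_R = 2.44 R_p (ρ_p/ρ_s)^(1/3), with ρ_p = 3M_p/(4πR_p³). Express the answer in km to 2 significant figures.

ρ_p = 3M_p/(4πR_p³) = 3 × (7.0 × 10²⁶) / (4π × (5.8 × 10⁷ m)³) = 860 kg/m³
d_R = 2.44 × 58000 km × (860/2200)^(1/3)
    = 1.0 × 10⁵ km

1.0 × 10⁵ km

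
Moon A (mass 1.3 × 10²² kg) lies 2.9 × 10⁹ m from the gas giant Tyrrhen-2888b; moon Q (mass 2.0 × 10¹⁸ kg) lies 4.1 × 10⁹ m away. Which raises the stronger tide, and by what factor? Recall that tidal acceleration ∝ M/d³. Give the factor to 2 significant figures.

The tide-raising term goes as M/d³ (the gradient of a 1/d² field).
Moon A: (1.3 × 10²²) / (2.9 × 10⁹)³ = 5.330 × 10⁻⁷
Moon Q: (2.0 × 10¹⁸) / (4.1 × 10⁹)³ = 2.902 × 10⁻¹¹
Ratio (larger/smaller) = 18000

Moon A, by a factor of ≈ 18000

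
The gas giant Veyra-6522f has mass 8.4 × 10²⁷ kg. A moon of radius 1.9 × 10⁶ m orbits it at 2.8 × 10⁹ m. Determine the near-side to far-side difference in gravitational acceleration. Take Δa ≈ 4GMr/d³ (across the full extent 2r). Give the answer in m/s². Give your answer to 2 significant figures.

1.9 × 10⁻⁴ m/s²

Δa = 4GMr/d³
   = 4 × (6.674 × 10⁻¹¹) × (8.4 × 10²⁷) × (1.9 × 10⁶) / (2.8 × 10⁹)³
   = 1.9 × 10⁻⁴ m/s²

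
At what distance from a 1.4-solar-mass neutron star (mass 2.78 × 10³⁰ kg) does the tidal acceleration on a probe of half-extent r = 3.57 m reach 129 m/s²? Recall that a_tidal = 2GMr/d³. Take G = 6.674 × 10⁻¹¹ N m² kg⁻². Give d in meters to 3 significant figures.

2GMr/d³ = a_tidal  ⇒  d = (2GMr / a_tidal)^(1/3)
d = (2 × 6.674×10⁻¹¹ × (2.78 × 10³⁰) × (3.57) / (129))^(1/3)
  = 2.17 × 10⁶ m

2.17 × 10⁶ m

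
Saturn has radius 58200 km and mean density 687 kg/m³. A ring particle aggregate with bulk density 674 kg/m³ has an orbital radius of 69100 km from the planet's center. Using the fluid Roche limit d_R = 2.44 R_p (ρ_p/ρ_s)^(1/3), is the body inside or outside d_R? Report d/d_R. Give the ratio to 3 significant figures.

inside; d/d_R ≈ 0.484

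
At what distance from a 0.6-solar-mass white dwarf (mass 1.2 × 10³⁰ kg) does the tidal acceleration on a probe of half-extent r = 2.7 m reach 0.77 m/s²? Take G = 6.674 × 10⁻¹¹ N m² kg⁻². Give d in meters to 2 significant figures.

2GMr/d³ = a_tidal  ⇒  d = (2GMr / a_tidal)^(1/3)
d = (2 × 6.674×10⁻¹¹ × (1.2 × 10³⁰) × (2.7) / (0.77))^(1/3)
  = 8.3 × 10⁶ m

8.3 × 10⁶ m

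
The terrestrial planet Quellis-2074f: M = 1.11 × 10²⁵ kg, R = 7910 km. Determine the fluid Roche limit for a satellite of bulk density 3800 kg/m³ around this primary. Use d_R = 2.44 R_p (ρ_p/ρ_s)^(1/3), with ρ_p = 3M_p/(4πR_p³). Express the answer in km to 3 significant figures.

ρ_p = 3M_p/(4πR_p³) = 3 × (1.11 × 10²⁵) / (4π × (7.91 × 10⁶ m)³) = 5350 kg/m³
d_R = 2.44 × 7910 km × (5350/3800)^(1/3)
    = 21600 km

21600 km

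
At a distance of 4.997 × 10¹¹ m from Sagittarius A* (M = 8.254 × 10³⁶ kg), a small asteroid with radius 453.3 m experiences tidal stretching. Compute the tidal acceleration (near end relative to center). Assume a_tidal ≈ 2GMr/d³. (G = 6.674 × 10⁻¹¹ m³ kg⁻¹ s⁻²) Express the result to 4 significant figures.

4.003 × 10⁻⁶ m/s²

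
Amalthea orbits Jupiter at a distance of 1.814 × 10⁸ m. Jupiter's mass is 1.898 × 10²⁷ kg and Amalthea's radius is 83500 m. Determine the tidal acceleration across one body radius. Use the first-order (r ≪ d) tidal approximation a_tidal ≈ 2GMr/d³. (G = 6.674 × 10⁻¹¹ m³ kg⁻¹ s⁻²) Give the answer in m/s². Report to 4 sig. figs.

3.544 × 10⁻³ m/s²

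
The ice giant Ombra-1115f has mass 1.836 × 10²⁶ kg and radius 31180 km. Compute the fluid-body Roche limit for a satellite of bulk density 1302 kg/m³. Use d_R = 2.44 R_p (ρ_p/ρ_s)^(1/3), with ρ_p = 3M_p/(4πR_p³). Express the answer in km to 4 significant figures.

78790 km

ρ_p = 3M_p/(4πR_p³) = 3 × (1.836 × 10²⁶) / (4π × (3.118 × 10⁷ m)³) = 1446 kg/m³
d_R = 2.44 × 31180 km × (1446/1302)^(1/3)
    = 78790 km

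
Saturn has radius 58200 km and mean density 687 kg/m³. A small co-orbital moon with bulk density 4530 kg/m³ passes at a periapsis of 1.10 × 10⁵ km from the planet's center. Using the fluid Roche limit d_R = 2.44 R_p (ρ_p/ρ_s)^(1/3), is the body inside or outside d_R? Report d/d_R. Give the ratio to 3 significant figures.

outside; d/d_R ≈ 1.45

d_R = 2.44 × (58200 km) × (687/4530)^(1/3) = 75730 km
d/d_R = (1.10 × 10⁵) / (75730) = 1.45
Since d/d_R > 1, the body is outside the Roche limit.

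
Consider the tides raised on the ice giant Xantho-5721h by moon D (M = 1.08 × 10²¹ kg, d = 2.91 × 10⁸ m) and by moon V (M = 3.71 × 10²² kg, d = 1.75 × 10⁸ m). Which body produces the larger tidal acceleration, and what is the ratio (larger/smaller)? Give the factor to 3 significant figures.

Moon V, by a factor of ≈ 158

The tide-raising term goes as M/d³ (the gradient of a 1/d² field).
Moon D: (1.08 × 10²¹) / (2.91 × 10⁸)³ = 4.383 × 10⁻⁵
Moon V: (3.71 × 10²²) / (1.75 × 10⁸)³ = 6.922 × 10⁻³
Ratio (larger/smaller) = 158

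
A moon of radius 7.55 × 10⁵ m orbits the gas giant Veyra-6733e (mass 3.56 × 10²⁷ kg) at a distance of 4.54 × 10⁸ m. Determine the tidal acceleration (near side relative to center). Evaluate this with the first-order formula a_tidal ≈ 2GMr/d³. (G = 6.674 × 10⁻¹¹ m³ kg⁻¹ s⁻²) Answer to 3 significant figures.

3.83 × 10⁻³ m/s²

a_tidal = 2GMr/d³
        = 2 × (6.674 × 10⁻¹¹) × (3.56 × 10²⁷) × (7.55 × 10⁵) / (4.54 × 10⁸)³
        = 3.83 × 10⁻³ m/s²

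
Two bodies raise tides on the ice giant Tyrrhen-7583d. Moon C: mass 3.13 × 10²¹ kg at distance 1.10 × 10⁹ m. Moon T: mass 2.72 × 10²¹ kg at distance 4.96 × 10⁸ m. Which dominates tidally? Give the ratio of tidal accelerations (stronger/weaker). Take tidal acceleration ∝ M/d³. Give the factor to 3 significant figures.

Moon T, by a factor of ≈ 9.48

Compare M/d³ for the two perturbers:
Moon C: (3.13 × 10²¹) / (1.10 × 10⁹)³ = 2.352 × 10⁻⁶
Moon T: (2.72 × 10²¹) / (4.96 × 10⁸)³ = 2.229 × 10⁻⁵
Ratio (larger/smaller) = 9.48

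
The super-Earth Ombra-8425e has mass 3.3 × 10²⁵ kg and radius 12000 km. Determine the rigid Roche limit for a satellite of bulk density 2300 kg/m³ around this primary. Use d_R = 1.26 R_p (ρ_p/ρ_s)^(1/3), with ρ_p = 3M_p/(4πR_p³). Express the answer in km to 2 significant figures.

19000 km

ρ_p = 3M_p/(4πR_p³) = 3 × (3.3 × 10²⁵) / (4π × (1.2 × 10⁷ m)³) = 4600 kg/m³
d_R = 1.26 × 12000 km × (4600/2300)^(1/3)
    = 19000 km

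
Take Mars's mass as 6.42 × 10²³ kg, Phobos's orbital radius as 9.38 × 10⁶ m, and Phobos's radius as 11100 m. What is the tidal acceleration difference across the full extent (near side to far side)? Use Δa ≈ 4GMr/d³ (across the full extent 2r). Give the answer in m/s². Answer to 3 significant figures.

Δa = 4GMr/d³
   = 4 × (6.674 × 10⁻¹¹) × (6.42 × 10²³) × (11100) / (9.38 × 10⁶)³
   = 2.31 × 10⁻³ m/s²

2.31 × 10⁻³ m/s²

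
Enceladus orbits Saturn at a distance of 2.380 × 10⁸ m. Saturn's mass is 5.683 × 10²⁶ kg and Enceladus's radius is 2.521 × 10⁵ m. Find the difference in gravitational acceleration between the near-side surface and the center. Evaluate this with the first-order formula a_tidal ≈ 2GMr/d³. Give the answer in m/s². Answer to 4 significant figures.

1.419 × 10⁻³ m/s²

Δg = 2GMr/d³
   = 2 × (6.674 × 10⁻¹¹) × (5.683 × 10²⁶) × (2.521 × 10⁵) / (2.380 × 10⁸)³
   = 1.419 × 10⁻³ m/s²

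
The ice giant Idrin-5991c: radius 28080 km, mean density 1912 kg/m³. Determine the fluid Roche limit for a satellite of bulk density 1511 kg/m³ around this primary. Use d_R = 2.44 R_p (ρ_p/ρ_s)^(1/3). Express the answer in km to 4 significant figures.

74110 km

d_R = 2.44 × 28080 km × (1912/1511)^(1/3)
    = 74110 km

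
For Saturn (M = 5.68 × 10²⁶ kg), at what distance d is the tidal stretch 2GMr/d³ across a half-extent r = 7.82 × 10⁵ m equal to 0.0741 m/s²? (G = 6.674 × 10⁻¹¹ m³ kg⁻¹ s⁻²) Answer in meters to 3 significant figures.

2GMr/d³ = a_tidal  ⇒  d = (2GMr / a_tidal)^(1/3)
d = (2 × 6.674×10⁻¹¹ × (5.68 × 10²⁶) × (7.82 × 10⁵) / (0.0741))^(1/3)
  = 9.28 × 10⁷ m

9.28 × 10⁷ m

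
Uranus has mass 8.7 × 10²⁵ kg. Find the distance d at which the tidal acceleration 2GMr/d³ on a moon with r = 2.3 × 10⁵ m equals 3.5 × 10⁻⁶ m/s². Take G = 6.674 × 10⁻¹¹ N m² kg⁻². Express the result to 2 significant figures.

9.1 × 10⁸ m

2GMr/d³ = a_tidal  ⇒  d = (2GMr / a_tidal)^(1/3)
d = (2 × 6.674×10⁻¹¹ × (8.7 × 10²⁵) × (2.3 × 10⁵) / (3.5 × 10⁻⁶))^(1/3)
  = 9.1 × 10⁸ m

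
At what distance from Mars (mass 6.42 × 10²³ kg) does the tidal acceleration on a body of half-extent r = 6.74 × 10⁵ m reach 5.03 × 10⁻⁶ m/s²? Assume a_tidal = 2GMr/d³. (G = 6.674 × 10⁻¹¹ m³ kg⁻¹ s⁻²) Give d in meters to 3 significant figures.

2.26 × 10⁸ m

2GMr/d³ = a_tidal  ⇒  d = (2GMr / a_tidal)^(1/3)
d = (2 × 6.674×10⁻¹¹ × (6.42 × 10²³) × (6.74 × 10⁵) / (5.03 × 10⁻⁶))^(1/3)
  = 2.26 × 10⁸ m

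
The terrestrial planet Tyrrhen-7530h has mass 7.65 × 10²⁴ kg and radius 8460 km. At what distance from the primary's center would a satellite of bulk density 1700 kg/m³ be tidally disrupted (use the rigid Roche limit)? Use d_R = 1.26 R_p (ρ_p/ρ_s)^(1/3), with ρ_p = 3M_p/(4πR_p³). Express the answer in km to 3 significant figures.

12900 km

ρ_p = 3M_p/(4πR_p³) = 3 × (7.65 × 10²⁴) / (4π × (8.46 × 10⁶ m)³) = 3020 kg/m³
d_R = 1.26 × 8460 km × (3020/1700)^(1/3)
    = 12900 km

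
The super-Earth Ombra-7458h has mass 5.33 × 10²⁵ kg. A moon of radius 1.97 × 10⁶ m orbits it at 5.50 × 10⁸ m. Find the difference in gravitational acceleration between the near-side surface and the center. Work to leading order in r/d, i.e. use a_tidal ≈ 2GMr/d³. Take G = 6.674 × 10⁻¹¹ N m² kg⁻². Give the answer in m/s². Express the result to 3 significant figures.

8.42 × 10⁻⁵ m/s²

Since r ≪ d, expand the inverse-square field across one radius to get the leading 2GMr/d³ term.
Δa = 2GMr/d³
   = 2 × (6.674 × 10⁻¹¹) × (5.33 × 10²⁵) × (1.97 × 10⁶) / (5.50 × 10⁸)³
   = 8.42 × 10⁻⁵ m/s²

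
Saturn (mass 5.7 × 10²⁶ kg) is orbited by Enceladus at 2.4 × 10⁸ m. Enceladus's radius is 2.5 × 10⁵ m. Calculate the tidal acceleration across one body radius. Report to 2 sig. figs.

a_tidal = 2GMr/d³
        = 2 × (6.674 × 10⁻¹¹) × (5.7 × 10²⁶) × (2.5 × 10⁵) / (2.4 × 10⁸)³
        = 1.4 × 10⁻³ m/s²

1.4 × 10⁻³ m/s²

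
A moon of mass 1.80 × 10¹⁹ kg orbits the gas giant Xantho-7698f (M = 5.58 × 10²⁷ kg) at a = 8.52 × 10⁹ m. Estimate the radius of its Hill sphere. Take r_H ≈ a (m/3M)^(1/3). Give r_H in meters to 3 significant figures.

8.73 × 10⁶ m

r_H ≈ a (m/3M)^(1/3)
    = (8.52 × 10⁹) × (1.80 × 10¹⁹ / (3 × 5.58 × 10²⁷))^(1/3)
    = 8.73 × 10⁶ m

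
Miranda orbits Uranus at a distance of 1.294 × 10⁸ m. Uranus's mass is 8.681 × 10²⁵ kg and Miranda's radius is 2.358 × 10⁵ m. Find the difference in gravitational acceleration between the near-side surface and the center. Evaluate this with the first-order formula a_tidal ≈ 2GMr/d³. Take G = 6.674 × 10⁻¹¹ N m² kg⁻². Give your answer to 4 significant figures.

Δa = 2GMr/d³
   = 2 × (6.674 × 10⁻¹¹) × (8.681 × 10²⁵) × (2.358 × 10⁵) / (1.294 × 10⁸)³
   = 1.261 × 10⁻³ m/s²

1.261 × 10⁻³ m/s²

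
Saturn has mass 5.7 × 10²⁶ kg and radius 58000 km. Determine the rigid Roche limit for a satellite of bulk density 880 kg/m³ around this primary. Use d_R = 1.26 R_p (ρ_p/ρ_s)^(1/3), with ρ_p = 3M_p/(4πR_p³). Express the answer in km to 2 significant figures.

ρ_p = 3M_p/(4πR_p³) = 3 × (5.7 × 10²⁶) / (4π × (5.8 × 10⁷ m)³) = 700 kg/m³
d_R = 1.26 × 58000 km × (700/880)^(1/3)
    = 68000 km

68000 km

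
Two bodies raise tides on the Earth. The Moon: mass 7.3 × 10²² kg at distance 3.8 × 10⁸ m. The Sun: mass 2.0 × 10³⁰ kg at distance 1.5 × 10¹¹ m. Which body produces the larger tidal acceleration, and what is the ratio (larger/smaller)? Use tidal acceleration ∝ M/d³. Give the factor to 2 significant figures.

The Moon, by a factor of ≈ 2.2

Tidal stretch scales as M/d³; compute that for each body.
The Moon: (7.3 × 10²²) / (3.8 × 10⁸)³ = 1.330 × 10⁻³
The Sun: (2.0 × 10³⁰) / (1.5 × 10¹¹)³ = 5.926 × 10⁻⁴
Ratio (larger/smaller) = 2.2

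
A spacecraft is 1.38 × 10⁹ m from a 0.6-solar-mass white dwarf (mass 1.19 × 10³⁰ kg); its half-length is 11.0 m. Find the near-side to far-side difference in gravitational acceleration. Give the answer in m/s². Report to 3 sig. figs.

1.33 × 10⁻⁶ m/s²

a_tidal = 4GMr/d³
        = 4 × (6.674 × 10⁻¹¹) × (1.19 × 10³⁰) × (11.0) / (1.38 × 10⁹)³
        = 1.33 × 10⁻⁶ m/s²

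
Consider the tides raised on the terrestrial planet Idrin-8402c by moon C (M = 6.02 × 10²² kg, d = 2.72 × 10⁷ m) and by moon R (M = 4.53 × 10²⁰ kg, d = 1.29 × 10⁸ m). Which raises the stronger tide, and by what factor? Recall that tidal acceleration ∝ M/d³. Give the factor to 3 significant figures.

Moon C, by a factor of ≈ 14200

Tidal stretch scales as M/d³; compute that for each body.
Moon C: (6.02 × 10²²) / (2.72 × 10⁷)³ = 2.992
Moon R: (4.53 × 10²⁰) / (1.29 × 10⁸)³ = 2.110 × 10⁻⁴
Ratio (larger/smaller) = 14200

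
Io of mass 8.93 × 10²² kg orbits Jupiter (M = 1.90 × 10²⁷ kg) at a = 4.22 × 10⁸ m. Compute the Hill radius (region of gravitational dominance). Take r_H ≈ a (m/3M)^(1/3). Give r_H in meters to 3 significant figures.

r_H ≈ a (m/3M)^(1/3)
    = (4.22 × 10⁸) × (8.93 × 10²² / (3 × 1.90 × 10²⁷))^(1/3)
    = 1.06 × 10⁷ m

1.06 × 10⁷ m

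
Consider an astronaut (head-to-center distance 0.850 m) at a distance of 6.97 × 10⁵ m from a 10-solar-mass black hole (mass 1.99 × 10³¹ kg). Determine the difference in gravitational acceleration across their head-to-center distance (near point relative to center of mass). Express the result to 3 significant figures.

6.67 × 10³ m/s²

Δg = 2GMr/d³
   = 2 × (6.674 × 10⁻¹¹) × (1.99 × 10³¹) × (0.850) / (6.97 × 10⁵)³
   = 6.67 × 10³ m/s²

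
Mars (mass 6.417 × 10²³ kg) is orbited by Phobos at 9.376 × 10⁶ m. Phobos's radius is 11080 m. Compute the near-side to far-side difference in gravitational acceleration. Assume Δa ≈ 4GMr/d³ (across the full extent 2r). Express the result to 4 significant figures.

2.303 × 10⁻³ m/s²

The field gradient is 2GM/d³; across the full diameter 2r the difference is 4GMr/d³.
a_tidal = 4GMr/d³
        = 4 × (6.674 × 10⁻¹¹) × (6.417 × 10²³) × (11080) / (9.376 × 10⁶)³
        = 2.303 × 10⁻³ m/s²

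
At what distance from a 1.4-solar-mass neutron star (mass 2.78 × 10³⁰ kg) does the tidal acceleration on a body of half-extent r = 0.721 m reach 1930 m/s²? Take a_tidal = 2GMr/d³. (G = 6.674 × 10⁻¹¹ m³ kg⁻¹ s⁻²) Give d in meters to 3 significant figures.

5.18 × 10⁵ m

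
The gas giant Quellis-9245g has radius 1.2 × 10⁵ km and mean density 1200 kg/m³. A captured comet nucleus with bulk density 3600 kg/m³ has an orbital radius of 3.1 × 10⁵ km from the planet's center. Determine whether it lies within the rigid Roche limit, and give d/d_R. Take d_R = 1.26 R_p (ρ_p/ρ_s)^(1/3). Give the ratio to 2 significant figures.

d_R = 1.26 × (1.2 × 10⁵ km) × (1200/3600)^(1/3) = 1.048 × 10⁵ km
d/d_R = (3.1 × 10⁵) / (1.048 × 10⁵) = 3.0
Since d/d_R > 1, the body is outside the Roche limit.

outside; d/d_R ≈ 3.0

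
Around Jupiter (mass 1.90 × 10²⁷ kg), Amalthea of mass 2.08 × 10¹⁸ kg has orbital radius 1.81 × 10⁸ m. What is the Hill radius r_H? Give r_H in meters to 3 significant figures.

1.29 × 10⁵ m

r_H ≈ a (m/3M)^(1/3)
    = (1.81 × 10⁸) × (2.08 × 10¹⁸ / (3 × 1.90 × 10²⁷))^(1/3)
    = 1.29 × 10⁵ m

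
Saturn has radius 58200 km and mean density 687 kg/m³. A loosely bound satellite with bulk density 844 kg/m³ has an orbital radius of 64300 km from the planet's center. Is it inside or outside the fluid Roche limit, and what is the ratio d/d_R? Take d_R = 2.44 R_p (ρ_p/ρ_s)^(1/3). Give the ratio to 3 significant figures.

inside; d/d_R ≈ 0.485

d_R = 2.44 × (58200 km) × (687/844)^(1/3) = 1.326 × 10⁵ km
d/d_R = (64300) / (1.326 × 10⁵) = 0.485
Since d/d_R < 1, the body is inside the Roche limit.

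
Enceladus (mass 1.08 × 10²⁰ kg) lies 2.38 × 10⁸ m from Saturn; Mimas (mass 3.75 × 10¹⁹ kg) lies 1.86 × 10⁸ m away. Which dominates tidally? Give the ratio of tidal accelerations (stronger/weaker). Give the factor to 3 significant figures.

Enceladus, by a factor of ≈ 1.37

Compare M/d³ for the two perturbers:
Enceladus: (1.08 × 10²⁰) / (2.38 × 10⁸)³ = 8.011 × 10⁻⁶
Mimas: (3.75 × 10¹⁹) / (1.86 × 10⁸)³ = 5.828 × 10⁻⁶
Ratio (larger/smaller) = 1.37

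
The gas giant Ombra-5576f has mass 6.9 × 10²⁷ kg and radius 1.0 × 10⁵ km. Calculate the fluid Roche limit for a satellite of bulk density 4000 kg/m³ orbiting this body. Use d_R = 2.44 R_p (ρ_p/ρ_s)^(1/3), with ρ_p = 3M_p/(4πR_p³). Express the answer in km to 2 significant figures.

ρ_p = 3M_p/(4πR_p³) = 3 × (6.9 × 10²⁷) / (4π × (1.0 × 10⁸ m)³) = 1600 kg/m³
d_R = 2.44 × 1.0 × 10⁵ km × (1600/4000)^(1/3)
    = 1.8 × 10⁵ km

1.8 × 10⁵ km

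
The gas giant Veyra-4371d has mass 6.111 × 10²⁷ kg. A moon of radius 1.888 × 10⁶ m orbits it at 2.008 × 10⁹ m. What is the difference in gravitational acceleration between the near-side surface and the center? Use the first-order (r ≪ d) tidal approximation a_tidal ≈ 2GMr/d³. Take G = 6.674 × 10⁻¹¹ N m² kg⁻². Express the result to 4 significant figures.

The tidal stretch is the gradient of GM/d² times the body's extent r, hence the 1/d³ dependence.
Δg = 2GMr/d³
   = 2 × (6.674 × 10⁻¹¹) × (6.111 × 10²⁷) × (1.888 × 10⁶) / (2.008 × 10⁹)³
   = 1.902 × 10⁻⁴ m/s²

1.902 × 10⁻⁴ m/s²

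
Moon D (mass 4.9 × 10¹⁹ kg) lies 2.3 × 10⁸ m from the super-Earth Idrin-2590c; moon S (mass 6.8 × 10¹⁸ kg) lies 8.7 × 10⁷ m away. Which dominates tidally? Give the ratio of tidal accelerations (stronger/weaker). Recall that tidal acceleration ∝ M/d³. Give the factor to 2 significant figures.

Moon S, by a factor of ≈ 2.6

The tide-raising term goes as M/d³ (the gradient of a 1/d² field).
Moon D: (4.9 × 10¹⁹) / (2.3 × 10⁸)³ = 4.027 × 10⁻⁶
Moon S: (6.8 × 10¹⁸) / (8.7 × 10⁷)³ = 1.033 × 10⁻⁵
Ratio (larger/smaller) = 2.6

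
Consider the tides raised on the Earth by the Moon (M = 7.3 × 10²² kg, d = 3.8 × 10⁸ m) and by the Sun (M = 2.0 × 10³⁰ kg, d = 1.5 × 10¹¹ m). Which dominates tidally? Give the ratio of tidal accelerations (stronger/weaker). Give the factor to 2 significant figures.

Tidal acceleration ∝ M/d³, so compare M/d³ for each.
The Moon: (7.3 × 10²²) / (3.8 × 10⁸)³ = 1.330 × 10⁻³
The Sun: (2.0 × 10³⁰) / (1.5 × 10¹¹)³ = 5.926 × 10⁻⁴
Ratio (larger/smaller) = 2.2

The Moon, by a factor of ≈ 2.2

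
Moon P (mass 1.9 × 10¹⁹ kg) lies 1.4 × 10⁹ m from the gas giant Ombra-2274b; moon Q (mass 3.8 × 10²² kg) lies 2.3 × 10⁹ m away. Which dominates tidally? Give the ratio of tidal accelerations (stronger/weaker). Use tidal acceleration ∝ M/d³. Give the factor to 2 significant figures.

Moon Q, by a factor of ≈ 450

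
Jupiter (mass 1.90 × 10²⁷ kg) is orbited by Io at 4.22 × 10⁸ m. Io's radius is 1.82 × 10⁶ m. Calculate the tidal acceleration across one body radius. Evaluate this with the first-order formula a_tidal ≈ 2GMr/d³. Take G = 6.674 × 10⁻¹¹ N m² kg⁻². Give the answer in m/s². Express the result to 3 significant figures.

6.14 × 10⁻³ m/s²

a_tidal = 2GMr/d³
        = 2 × (6.674 × 10⁻¹¹) × (1.90 × 10²⁷) × (1.82 × 10⁶) / (4.22 × 10⁸)³
        = 6.14 × 10⁻³ m/s²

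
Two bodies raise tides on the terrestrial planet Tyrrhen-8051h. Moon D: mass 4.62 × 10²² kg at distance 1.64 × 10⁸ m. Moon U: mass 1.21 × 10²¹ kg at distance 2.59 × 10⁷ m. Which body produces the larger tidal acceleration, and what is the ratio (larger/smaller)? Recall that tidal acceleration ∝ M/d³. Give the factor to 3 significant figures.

Tidal stretch scales as M/d³; compute that for each body.
Moon D: (4.62 × 10²²) / (1.64 × 10⁸)³ = 1.047 × 10⁻²
Moon U: (1.21 × 10²¹) / (2.59 × 10⁷)³ = 6.964 × 10⁻²
Ratio (larger/smaller) = 6.65

Moon U, by a factor of ≈ 6.65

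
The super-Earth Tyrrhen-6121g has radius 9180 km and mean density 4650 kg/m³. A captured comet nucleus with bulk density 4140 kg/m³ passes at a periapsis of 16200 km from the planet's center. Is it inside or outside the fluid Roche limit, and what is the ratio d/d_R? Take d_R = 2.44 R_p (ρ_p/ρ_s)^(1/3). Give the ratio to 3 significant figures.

d_R = 2.44 × (9180 km) × (4650/4140)^(1/3) = 23280 km
d/d_R = (16200) / (23280) = 0.696
Since d/d_R < 1, the body is inside the Roche limit.

inside; d/d_R ≈ 0.696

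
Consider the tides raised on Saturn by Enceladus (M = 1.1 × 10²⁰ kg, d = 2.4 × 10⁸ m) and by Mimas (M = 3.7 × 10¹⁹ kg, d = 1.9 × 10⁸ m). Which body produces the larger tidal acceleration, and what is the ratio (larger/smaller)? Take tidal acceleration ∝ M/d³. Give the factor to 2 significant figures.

Enceladus, by a factor of ≈ 1.5

Compare M/d³ for the two perturbers:
Enceladus: (1.1 × 10²⁰) / (2.4 × 10⁸)³ = 7.957 × 10⁻⁶
Mimas: (3.7 × 10¹⁹) / (1.9 × 10⁸)³ = 5.394 × 10⁻⁶
Ratio (larger/smaller) = 1.5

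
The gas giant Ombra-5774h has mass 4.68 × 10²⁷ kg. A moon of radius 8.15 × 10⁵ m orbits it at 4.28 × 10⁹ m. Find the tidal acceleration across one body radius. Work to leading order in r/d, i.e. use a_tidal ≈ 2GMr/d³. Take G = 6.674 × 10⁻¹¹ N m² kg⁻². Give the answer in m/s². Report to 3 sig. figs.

a_tidal = 2GMr/d³
        = 2 × (6.674 × 10⁻¹¹) × (4.68 × 10²⁷) × (8.15 × 10⁵) / (4.28 × 10⁹)³
        = 6.49 × 10⁻⁶ m/s²

6.49 × 10⁻⁶ m/s²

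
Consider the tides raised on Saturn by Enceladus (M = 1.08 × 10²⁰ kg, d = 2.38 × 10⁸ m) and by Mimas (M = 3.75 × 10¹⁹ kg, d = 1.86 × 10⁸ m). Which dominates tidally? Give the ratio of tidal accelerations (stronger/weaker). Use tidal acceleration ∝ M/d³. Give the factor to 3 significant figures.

Tidal acceleration ∝ M/d³, so compare M/d³ for each.
Enceladus: (1.08 × 10²⁰) / (2.38 × 10⁸)³ = 8.011 × 10⁻⁶
Mimas: (3.75 × 10¹⁹) / (1.86 × 10⁸)³ = 5.828 × 10⁻⁶
Ratio (larger/smaller) = 1.37

Enceladus, by a factor of ≈ 1.37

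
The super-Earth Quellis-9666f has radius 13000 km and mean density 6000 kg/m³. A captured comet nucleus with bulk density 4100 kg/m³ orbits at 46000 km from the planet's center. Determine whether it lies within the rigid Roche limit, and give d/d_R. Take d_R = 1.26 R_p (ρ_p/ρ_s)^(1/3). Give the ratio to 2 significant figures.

d_R = 1.26 × (13000 km) × (6000/4100)^(1/3) = 18600 km
d/d_R = (46000) / (18600) = 2.5
Since d/d_R > 1, the body is outside the Roche limit.

outside; d/d_R ≈ 2.5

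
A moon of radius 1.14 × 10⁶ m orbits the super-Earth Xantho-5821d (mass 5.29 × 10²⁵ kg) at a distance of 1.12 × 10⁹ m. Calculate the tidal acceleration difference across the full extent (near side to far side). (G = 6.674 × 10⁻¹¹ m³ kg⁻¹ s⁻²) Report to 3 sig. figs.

Near-to-far spans 2r, so the tidal difference is twice the near-to-center value: 4GMr/d³.
Δa = 4GMr/d³
   = 4 × (6.674 × 10⁻¹¹) × (5.29 × 10²⁵) × (1.14 × 10⁶) / (1.12 × 10⁹)³
   = 1.15 × 10⁻⁵ m/s²

1.15 × 10⁻⁵ m/s²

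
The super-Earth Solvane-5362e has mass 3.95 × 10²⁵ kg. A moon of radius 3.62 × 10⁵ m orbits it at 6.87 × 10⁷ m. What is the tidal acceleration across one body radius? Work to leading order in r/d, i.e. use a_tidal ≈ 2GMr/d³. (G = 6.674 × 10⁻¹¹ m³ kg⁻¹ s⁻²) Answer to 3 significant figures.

Δg = 2GMr/d³
   = 2 × (6.674 × 10⁻¹¹) × (3.95 × 10²⁵) × (3.62 × 10⁵) / (6.87 × 10⁷)³
   = 5.89 × 10⁻³ m/s²

5.89 × 10⁻³ m/s²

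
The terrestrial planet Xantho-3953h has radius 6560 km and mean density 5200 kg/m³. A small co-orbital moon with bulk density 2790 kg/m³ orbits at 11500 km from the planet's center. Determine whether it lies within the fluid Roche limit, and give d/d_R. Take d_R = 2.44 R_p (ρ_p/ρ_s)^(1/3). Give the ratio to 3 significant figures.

d_R = 2.44 × (6560 km) × (5200/2790)^(1/3) = 19700 km
d/d_R = (11500) / (19700) = 0.584
Since d/d_R < 1, the body is inside the Roche limit.

inside; d/d_R ≈ 0.584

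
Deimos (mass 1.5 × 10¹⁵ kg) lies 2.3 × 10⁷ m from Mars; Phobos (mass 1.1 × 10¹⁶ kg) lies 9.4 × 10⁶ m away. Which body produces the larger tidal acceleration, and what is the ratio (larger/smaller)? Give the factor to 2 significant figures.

Tidal stretch scales as M/d³; compute that for each body.
Deimos: (1.5 × 10¹⁵) / (2.3 × 10⁷)³ = 1.233 × 10⁻⁷
Phobos: (1.1 × 10¹⁶) / (9.4 × 10⁶)³ = 1.324 × 10⁻⁵
Ratio (larger/smaller) = 110

Phobos, by a factor of ≈ 110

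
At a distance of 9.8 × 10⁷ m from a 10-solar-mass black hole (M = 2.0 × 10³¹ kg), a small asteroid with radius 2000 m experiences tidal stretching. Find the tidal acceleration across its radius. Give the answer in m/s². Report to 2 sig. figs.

5.7 m/s²

a_tidal = 2GMr/d³
        = 2 × (6.674 × 10⁻¹¹) × (2.0 × 10³¹) × (2000) / (9.8 × 10⁷)³
        = 5.7 m/s²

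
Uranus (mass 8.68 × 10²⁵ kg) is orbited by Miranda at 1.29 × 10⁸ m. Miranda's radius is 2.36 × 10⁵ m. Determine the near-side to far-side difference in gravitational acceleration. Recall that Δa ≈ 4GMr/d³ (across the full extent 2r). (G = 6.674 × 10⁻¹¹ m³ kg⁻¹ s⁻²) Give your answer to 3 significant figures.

2.55 × 10⁻³ m/s²

Differencing GM/(d−r)² and GM/(d+r)² to first order in r/d gives 4GMr/d³.
a_tidal = 4GMr/d³
        = 4 × (6.674 × 10⁻¹¹) × (8.68 × 10²⁵) × (2.36 × 10⁵) / (1.29 × 10⁸)³
        = 2.55 × 10⁻³ m/s²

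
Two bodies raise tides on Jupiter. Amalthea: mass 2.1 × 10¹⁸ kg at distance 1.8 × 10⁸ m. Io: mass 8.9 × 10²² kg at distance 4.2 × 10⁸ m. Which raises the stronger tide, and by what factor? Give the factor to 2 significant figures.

Io, by a factor of ≈ 3300

The tide-raising term goes as M/d³ (the gradient of a 1/d² field).
Amalthea: (2.1 × 10¹⁸) / (1.8 × 10⁸)³ = 3.601 × 10⁻⁷
Io: (8.9 × 10²²) / (4.2 × 10⁸)³ = 1.201 × 10⁻³
Ratio (larger/smaller) = 3300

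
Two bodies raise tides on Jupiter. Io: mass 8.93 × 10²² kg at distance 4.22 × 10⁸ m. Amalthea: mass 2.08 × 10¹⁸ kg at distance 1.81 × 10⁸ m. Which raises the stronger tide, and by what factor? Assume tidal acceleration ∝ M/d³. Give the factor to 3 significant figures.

Compare M/d³ for the two perturbers:
Io: (8.93 × 10²²) / (4.22 × 10⁸)³ = 1.188 × 10⁻³
Amalthea: (2.08 × 10¹⁸) / (1.81 × 10⁸)³ = 3.508 × 10⁻⁷
Ratio (larger/smaller) = 3390

Io, by a factor of ≈ 3390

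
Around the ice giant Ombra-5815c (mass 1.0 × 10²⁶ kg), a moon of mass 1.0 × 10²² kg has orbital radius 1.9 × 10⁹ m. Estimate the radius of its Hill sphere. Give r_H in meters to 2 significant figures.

6.1 × 10⁷ m

r_H ≈ a (m/3M)^(1/3)
    = (1.9 × 10⁹) × (1.0 × 10²² / (3 × 1.0 × 10²⁶))^(1/3)
    = 6.1 × 10⁷ m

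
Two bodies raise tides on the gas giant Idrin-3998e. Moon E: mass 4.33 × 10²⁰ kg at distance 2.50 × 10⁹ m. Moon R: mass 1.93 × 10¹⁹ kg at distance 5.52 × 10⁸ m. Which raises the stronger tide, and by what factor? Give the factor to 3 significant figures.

Moon R, by a factor of ≈ 4.14

Tidal acceleration ∝ M/d³, so compare M/d³ for each.
Moon E: (4.33 × 10²⁰) / (2.50 × 10⁹)³ = 2.771 × 10⁻⁸
Moon R: (1.93 × 10¹⁹) / (5.52 × 10⁸)³ = 1.147 × 10⁻⁷
Ratio (larger/smaller) = 4.14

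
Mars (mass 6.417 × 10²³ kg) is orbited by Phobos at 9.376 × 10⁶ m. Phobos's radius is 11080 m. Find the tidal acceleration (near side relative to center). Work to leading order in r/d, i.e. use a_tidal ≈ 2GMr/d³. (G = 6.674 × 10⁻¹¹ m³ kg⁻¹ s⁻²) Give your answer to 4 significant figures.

Since r ≪ d, expand the inverse-square field across one radius to get the leading 2GMr/d³ term.
a_tidal = 2GMr/d³
        = 2 × (6.674 × 10⁻¹¹) × (6.417 × 10²³) × (11080) / (9.376 × 10⁶)³
        = 1.151 × 10⁻³ m/s²

1.151 × 10⁻³ m/s²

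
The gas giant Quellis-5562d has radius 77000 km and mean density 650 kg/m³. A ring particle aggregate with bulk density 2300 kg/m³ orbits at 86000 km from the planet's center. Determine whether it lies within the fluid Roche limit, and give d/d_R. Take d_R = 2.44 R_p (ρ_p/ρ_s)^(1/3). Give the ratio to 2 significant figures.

d_R = 2.44 × (77000 km) × (650/2300)^(1/3) = 1.233 × 10⁵ km
d/d_R = (86000) / (1.233 × 10⁵) = 0.70
Since d/d_R < 1, the body is inside the Roche limit.

inside; d/d_R ≈ 0.70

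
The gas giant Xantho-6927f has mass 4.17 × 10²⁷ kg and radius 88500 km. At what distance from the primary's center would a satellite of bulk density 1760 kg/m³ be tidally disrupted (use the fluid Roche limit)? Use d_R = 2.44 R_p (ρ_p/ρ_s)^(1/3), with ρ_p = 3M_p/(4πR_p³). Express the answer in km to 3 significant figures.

2.02 × 10⁵ km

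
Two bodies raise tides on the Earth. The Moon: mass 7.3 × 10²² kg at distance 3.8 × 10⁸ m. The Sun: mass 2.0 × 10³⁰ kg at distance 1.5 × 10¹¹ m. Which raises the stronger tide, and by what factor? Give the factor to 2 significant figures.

The Moon, by a factor of ≈ 2.2

The tide-raising term goes as M/d³ (the gradient of a 1/d² field).
The Moon: (7.3 × 10²²) / (3.8 × 10⁸)³ = 1.330 × 10⁻³
The Sun: (2.0 × 10³⁰) / (1.5 × 10¹¹)³ = 5.926 × 10⁻⁴
Ratio (larger/smaller) = 2.2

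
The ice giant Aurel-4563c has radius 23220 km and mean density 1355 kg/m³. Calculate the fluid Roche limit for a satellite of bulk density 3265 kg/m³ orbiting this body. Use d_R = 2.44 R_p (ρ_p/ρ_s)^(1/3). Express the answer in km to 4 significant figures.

42260 km

d_R = 2.44 × 23220 km × (1355/3265)^(1/3)
    = 42260 km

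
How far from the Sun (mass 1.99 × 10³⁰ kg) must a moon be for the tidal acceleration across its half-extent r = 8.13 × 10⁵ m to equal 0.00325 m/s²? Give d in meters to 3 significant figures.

4.05 × 10⁹ m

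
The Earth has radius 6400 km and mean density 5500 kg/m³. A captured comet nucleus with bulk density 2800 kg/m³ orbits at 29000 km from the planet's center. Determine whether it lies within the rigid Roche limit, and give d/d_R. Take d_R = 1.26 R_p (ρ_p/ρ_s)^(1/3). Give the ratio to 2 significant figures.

d_R = 1.26 × (6400 km) × (5500/2800)^(1/3) = 10100 km
d/d_R = (29000) / (10100) = 2.9
Since d/d_R > 1, the body is outside the Roche limit.

outside; d/d_R ≈ 2.9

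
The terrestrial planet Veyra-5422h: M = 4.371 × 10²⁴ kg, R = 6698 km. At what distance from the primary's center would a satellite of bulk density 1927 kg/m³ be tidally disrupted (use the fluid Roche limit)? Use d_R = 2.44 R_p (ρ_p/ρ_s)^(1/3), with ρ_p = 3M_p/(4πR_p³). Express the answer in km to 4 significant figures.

19890 km

ρ_p = 3M_p/(4πR_p³) = 3 × (4.371 × 10²⁴) / (4π × (6.698 × 10⁶ m)³) = 3473 kg/m³
d_R = 2.44 × 6698 km × (3473/1927)^(1/3)
    = 19890 km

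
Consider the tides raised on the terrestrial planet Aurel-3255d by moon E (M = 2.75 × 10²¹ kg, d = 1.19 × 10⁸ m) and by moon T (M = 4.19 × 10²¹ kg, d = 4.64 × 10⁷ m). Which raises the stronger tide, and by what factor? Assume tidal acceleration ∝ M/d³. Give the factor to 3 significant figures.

Tidal acceleration ∝ M/d³, so compare M/d³ for each.
Moon E: (2.75 × 10²¹) / (1.19 × 10⁸)³ = 1.632 × 10⁻³
Moon T: (4.19 × 10²¹) / (4.64 × 10⁷)³ = 4.194 × 10⁻²
Ratio (larger/smaller) = 25.7

Moon T, by a factor of ≈ 25.7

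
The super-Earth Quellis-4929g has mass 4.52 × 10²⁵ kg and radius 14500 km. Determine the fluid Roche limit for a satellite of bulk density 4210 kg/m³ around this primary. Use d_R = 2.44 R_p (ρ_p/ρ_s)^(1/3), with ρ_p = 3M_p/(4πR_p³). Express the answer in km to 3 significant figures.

ρ_p = 3M_p/(4πR_p³) = 3 × (4.52 × 10²⁵) / (4π × (1.45 × 10⁷ m)³) = 3540 kg/m³
d_R = 2.44 × 14500 km × (3540/4210)^(1/3)
    = 33400 km

33400 km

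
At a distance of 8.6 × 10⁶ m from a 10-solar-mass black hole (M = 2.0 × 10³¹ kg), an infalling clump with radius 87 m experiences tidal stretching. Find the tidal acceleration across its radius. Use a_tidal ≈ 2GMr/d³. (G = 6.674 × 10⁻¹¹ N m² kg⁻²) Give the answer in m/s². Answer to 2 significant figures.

3.7 × 10² m/s²

Since r ≪ d, expand the inverse-square field across one radius to get the leading 2GMr/d³ term.
Δg = 2GMr/d³
   = 2 × (6.674 × 10⁻¹¹) × (2.0 × 10³¹) × (87) / (8.6 × 10⁶)³
   = 3.7 × 10² m/s²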